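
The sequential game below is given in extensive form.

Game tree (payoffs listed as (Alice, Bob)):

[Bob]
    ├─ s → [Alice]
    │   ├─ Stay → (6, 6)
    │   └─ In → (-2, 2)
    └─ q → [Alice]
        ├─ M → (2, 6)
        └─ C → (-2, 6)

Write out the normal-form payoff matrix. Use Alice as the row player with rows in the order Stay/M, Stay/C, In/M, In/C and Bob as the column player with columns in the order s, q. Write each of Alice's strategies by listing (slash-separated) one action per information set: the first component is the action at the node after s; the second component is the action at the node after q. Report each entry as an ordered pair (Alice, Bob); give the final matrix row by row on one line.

Row Stay/M: s→(6,6), q→(2,6)
Row Stay/C: s→(6,6), q→(-2,6)
Row In/M: s→(-2,2), q→(2,6)
Row In/C: s→(-2,2), q→(-2,6)

Stay/M: (6,6) (2,6) | Stay/C: (6,6) (-2,6) | In/M: (-2,2) (2,6) | In/C: (-2,2) (-2,6)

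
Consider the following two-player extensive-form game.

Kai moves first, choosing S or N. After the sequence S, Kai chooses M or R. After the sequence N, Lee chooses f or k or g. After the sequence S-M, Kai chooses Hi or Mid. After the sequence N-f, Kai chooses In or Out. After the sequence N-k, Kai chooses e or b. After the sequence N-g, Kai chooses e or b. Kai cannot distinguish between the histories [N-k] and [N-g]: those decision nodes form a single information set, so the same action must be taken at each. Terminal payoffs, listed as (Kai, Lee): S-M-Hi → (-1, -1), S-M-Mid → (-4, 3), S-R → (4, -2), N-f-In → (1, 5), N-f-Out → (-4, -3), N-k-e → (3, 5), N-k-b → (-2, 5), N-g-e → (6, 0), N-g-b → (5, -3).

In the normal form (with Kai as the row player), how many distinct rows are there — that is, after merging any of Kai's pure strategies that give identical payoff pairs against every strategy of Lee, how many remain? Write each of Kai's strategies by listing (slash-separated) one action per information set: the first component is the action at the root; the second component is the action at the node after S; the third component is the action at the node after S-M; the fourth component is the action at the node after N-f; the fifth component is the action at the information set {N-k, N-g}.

Kai has 32 pure strategies: S/M/Hi/In/e, S/M/Hi/In/b, S/M/Hi/Out/e, S/M/Hi/Out/b, S/M/Mid/In/e, S/M/Mid/In/b, S/M/Mid/Out/e, S/M/Mid/Out/b, S/R/Hi/In/e, S/R/Hi/In/b, S/R/Hi/Out/e, S/R/Hi/Out/b, S/R/Mid/In/e, S/R/Mid/In/b, S/R/Mid/Out/e, S/R/Mid/Out/b, N/M/Hi/In/e, N/M/Hi/In/b, N/M/Hi/Out/e, N/M/Hi/Out/b, N/M/Mid/In/e, N/M/Mid/In/b, N/M/Mid/Out/e, N/M/Mid/Out/b, N/R/Hi/In/e, N/R/Hi/In/b, N/R/Hi/Out/e, N/R/Hi/Out/b, N/R/Mid/In/e, N/R/Mid/In/b, N/R/Mid/Out/e, N/R/Mid/Out/b. Columns: f, k, g.
{S/M/Hi/In/e, S/M/Hi/In/b, S/M/Hi/Out/e, S/M/Hi/Out/b} → row (-1,-1) (-1,-1) (-1,-1)
{S/M/Mid/In/e, S/M/Mid/In/b, S/M/Mid/Out/e, S/M/Mid/Out/b} → row (-4,3) (-4,3) (-4,3)
{S/R/Hi/In/e, S/R/Hi/In/b, S/R/Hi/Out/e, S/R/Hi/Out/b, S/R/Mid/In/e, S/R/Mid/In/b, S/R/Mid/Out/e, S/R/Mid/Out/b} → row (4,-2) (4,-2) (4,-2)
{N/M/Hi/In/e, N/M/Mid/In/e, N/R/Hi/In/e, N/R/Mid/In/e} → row (1,5) (3,5) (6,0)
{N/M/Hi/In/b, N/M/Mid/In/b, N/R/Hi/In/b, N/R/Mid/In/b} → row (1,5) (-2,5) (5,-3)
{N/M/Hi/Out/e, N/M/Mid/Out/e, N/R/Hi/Out/e, N/R/Mid/Out/e} → row (-4,-3) (3,5) (6,0)
{N/M/Hi/Out/b, N/M/Mid/Out/b, N/R/Hi/Out/b, N/R/Mid/Out/b} → row (-4,-3) (-2,5) (5,-3)
That's 7 distinct rows out of 32 strategies.

7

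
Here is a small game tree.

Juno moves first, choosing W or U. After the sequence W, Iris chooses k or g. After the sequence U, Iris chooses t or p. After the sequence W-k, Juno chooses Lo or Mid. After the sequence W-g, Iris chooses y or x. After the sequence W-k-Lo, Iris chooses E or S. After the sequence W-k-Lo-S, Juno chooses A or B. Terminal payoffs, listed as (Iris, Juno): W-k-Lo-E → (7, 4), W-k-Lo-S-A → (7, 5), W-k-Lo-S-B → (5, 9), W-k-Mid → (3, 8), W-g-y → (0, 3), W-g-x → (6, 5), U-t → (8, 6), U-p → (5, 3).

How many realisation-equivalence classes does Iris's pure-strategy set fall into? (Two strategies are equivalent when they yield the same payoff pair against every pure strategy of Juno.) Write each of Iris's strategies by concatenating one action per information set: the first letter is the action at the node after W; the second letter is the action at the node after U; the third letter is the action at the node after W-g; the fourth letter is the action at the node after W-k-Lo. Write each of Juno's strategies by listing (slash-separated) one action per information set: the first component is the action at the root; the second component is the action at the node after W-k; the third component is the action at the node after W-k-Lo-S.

Iris has 16 pure strategies: ktyE, ktyS, ktxE, ktxS, kpyE, kpyS, kpxE, kpxS, gtyE, gtyS, gtxE, gtxS, gpyE, gpyS, gpxE, gpxS. Columns: W/Lo/A, W/Lo/B, W/Mid/A, W/Mid/B, U/Lo/A, U/Lo/B, U/Mid/A, U/Mid/B.
{ktyE, ktxE} → row (7,4) (7,4) (3,8) (3,8) (8,6) (8,6) (8,6) (8,6)
{ktyS, ktxS} → row (7,5) (5,9) (3,8) (3,8) (8,6) (8,6) (8,6) (8,6)
{kpyE, kpxE} → row (7,4) (7,4) (3,8) (3,8) (5,3) (5,3) (5,3) (5,3)
{kpyS, kpxS} → row (7,5) (5,9) (3,8) (3,8) (5,3) (5,3) (5,3) (5,3)
{gtyE, gtyS} → row (0,3) (0,3) (0,3) (0,3) (8,6) (8,6) (8,6) (8,6)
{gtxE, gtxS} → row (6,5) (6,5) (6,5) (6,5) (8,6) (8,6) (8,6) (8,6)
{gpyE, gpyS} → row (0,3) (0,3) (0,3) (0,3) (5,3) (5,3) (5,3) (5,3)
{gpxE, gpxS} → row (6,5) (6,5) (6,5) (6,5) (5,3) (5,3) (5,3) (5,3)
That's 8 distinct rows out of 16 strategies.

8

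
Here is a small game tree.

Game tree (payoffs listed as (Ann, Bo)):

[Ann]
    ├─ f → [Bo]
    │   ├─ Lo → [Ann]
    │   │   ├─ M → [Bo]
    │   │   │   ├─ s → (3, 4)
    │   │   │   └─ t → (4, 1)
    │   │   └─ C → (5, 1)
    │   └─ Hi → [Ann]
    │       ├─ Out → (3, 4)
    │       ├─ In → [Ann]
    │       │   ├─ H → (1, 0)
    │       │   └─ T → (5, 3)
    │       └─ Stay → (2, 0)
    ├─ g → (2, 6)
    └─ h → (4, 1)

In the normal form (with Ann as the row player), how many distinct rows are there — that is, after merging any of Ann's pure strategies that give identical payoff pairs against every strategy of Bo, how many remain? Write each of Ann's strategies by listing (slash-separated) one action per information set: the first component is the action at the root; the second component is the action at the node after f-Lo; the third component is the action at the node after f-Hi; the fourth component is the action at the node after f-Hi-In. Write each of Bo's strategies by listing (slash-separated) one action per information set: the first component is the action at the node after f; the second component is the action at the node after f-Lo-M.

10

Ann has 36 pure strategies: f/M/Out/H, f/M/Out/T, f/M/In/H, f/M/In/T, f/M/Stay/H, f/M/Stay/T, f/C/Out/H, f/C/Out/T, f/C/In/H, f/C/In/T, f/C/Stay/H, f/C/Stay/T, g/M/Out/H, g/M/Out/T, g/M/In/H, g/M/In/T, g/M/Stay/H, g/M/Stay/T, g/C/Out/H, g/C/Out/T, g/C/In/H, g/C/In/T, g/C/Stay/H, g/C/Stay/T, h/M/Out/H, h/M/Out/T, h/M/In/H, h/M/In/T, h/M/Stay/H, h/M/Stay/T, h/C/Out/H, h/C/Out/T, h/C/In/H, h/C/In/T, h/C/Stay/H, h/C/Stay/T. Columns: Lo/s, Lo/t, Hi/s, Hi/t.
{f/M/Out/H, f/M/Out/T} → row (3,4) (4,1) (3,4) (3,4)
{f/M/In/H} → row (3,4) (4,1) (1,0) (1,0)
{f/M/In/T} → row (3,4) (4,1) (5,3) (5,3)
{f/M/Stay/H, f/M/Stay/T} → row (3,4) (4,1) (2,0) (2,0)
{f/C/Out/H, f/C/Out/T} → row (5,1) (5,1) (3,4) (3,4)
{f/C/In/H} → row (5,1) (5,1) (1,0) (1,0)
{f/C/In/T} → row (5,1) (5,1) (5,3) (5,3)
{f/C/Stay/H, f/C/Stay/T} → row (5,1) (5,1) (2,0) (2,0)
{g/M/Out/H, g/M/Out/T, g/M/In/H, g/M/In/T, g/M/Stay/H, g/M/Stay/T, g/C/Out/H, g/C/Out/T, g/C/In/H, g/C/In/T, g/C/Stay/H, g/C/Stay/T} → row (2,6) (2,6) (2,6) (2,6)
{h/M/Out/H, h/M/Out/T, h/M/In/H, h/M/In/T, h/M/Stay/H, h/M/Stay/T, h/C/Out/H, h/C/Out/T, h/C/In/H, h/C/In/T, h/C/Stay/H, h/C/Stay/T} → row (4,1) (4,1) (4,1) (4,1)
That's 10 distinct rows out of 36 strategies.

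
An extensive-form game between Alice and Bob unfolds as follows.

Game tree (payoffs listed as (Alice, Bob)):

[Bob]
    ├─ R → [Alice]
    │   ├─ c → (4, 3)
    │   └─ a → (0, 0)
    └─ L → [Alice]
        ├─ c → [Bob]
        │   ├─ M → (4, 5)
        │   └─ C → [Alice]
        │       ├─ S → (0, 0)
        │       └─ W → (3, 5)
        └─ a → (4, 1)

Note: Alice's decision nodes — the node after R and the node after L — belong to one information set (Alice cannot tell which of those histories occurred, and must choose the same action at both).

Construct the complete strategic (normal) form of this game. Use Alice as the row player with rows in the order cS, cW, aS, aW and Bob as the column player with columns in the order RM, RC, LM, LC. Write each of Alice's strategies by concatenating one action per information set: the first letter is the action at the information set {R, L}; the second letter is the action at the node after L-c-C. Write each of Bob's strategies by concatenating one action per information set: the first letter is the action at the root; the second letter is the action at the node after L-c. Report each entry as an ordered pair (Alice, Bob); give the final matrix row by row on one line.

Row cS: RM→(4,3), RC→(4,3), LM→(4,5), LC→(0,0)
Row cW: RM→(4,3), RC→(4,3), LM→(4,5), LC→(3,5)
Row aS: RM→(0,0), RC→(0,0), LM→(4,1), LC→(4,1)
Row aW: RM→(0,0), RC→(0,0), LM→(4,1), LC→(4,1)

cS: (4,3) (4,3) (4,5) (0,0) | cW: (4,3) (4,3) (4,5) (3,5) | aS: (0,0) (0,0) (4,1) (4,1) | aW: (0,0) (0,0) (4,1) (4,1)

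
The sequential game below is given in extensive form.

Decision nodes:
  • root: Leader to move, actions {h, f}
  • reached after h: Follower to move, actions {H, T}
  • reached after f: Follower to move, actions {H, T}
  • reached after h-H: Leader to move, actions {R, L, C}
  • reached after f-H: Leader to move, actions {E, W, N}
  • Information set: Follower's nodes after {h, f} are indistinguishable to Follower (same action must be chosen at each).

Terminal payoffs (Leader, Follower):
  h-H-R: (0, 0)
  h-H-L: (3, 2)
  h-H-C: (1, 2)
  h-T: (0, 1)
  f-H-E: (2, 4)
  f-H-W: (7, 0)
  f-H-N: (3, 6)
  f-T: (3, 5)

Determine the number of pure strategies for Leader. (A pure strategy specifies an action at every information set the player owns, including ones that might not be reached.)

Leader owns the root with actions {h, f} — two choices.
Leader owns the node after h-H with actions {R, L, C} — three choices.
Leader owns the node after f-H with actions {E, W, N} — three choices.
A pure strategy fixes one action at each information set independently, so the count is the product 2 × 3 × 3 = 18.
(For reference, Follower has 2 pure strategies, giving a 18×2 normal-form matrix.)

18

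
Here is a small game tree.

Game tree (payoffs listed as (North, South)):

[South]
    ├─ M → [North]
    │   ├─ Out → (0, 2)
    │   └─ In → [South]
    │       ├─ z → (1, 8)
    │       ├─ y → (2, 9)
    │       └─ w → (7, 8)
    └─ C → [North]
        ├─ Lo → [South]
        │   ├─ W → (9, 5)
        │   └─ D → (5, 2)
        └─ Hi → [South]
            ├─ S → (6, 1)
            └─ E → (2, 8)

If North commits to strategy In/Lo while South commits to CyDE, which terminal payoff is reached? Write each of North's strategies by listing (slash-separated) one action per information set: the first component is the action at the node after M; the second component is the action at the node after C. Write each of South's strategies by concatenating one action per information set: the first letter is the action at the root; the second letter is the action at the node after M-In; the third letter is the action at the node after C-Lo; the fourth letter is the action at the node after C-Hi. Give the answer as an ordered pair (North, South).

(5, 2)

Trace the play path from the root:
  South plays C
  North plays Lo at [C]
  South plays D at [C-Lo]
→ terminal payoff (5, 2).
(North's choice at the node after M is never reached on this path, so it doesn't affect the outcome.)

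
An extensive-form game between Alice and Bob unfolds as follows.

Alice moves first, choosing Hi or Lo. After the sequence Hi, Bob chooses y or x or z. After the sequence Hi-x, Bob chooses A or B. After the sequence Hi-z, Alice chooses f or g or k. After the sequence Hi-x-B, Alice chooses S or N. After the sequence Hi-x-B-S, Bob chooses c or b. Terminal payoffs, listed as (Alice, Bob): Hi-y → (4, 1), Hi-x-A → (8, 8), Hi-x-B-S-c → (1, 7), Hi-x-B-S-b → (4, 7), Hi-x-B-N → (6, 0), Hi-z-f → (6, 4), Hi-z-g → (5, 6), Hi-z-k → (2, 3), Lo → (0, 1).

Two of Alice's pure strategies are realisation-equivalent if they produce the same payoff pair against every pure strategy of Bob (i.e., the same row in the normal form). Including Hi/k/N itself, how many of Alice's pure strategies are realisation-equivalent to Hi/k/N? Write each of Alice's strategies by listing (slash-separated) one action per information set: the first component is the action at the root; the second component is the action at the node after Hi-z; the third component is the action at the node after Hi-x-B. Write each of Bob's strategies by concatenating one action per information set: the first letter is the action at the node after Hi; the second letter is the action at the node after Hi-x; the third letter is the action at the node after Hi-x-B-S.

Row for Hi/k/N (columns yAc, yAb, yBc, yBb, xAc, xAb, xBc, xBb, zAc, zAb, zBc, zBb): (4,1) (4,1) (4,1) (4,1) (8,8) (8,8) (6,0) (6,0) (2,3) (2,3) (2,3) (2,3).
Every one of Alice's information sets is on the play path for some reply by Bob when Alice follows Hi/k/N.
Changing the action at any of them therefore changes at least one column, so only Hi/k/N itself gives this row.

1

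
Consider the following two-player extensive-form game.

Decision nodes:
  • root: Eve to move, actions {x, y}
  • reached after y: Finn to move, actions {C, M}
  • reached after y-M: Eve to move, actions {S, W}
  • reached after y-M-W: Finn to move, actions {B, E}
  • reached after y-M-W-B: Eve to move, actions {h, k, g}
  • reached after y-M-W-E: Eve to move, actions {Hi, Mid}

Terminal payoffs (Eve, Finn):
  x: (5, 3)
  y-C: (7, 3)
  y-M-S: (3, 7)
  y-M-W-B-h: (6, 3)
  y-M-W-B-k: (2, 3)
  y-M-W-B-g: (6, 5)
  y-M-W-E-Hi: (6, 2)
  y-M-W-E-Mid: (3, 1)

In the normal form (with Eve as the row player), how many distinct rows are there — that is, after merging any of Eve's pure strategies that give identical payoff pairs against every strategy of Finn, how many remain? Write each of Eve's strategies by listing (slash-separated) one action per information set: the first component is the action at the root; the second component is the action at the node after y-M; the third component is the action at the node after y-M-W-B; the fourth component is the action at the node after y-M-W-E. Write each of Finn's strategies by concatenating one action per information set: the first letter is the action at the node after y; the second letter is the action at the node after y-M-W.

8

Eve has 24 pure strategies: x/S/h/Hi, x/S/h/Mid, x/S/k/Hi, x/S/k/Mid, x/S/g/Hi, x/S/g/Mid, x/W/h/Hi, x/W/h/Mid, x/W/k/Hi, x/W/k/Mid, x/W/g/Hi, x/W/g/Mid, y/S/h/Hi, y/S/h/Mid, y/S/k/Hi, y/S/k/Mid, y/S/g/Hi, y/S/g/Mid, y/W/h/Hi, y/W/h/Mid, y/W/k/Hi, y/W/k/Mid, y/W/g/Hi, y/W/g/Mid. Columns: CB, CE, MB, ME.
{x/S/h/Hi, x/S/h/Mid, x/S/k/Hi, x/S/k/Mid, x/S/g/Hi, x/S/g/Mid, x/W/h/Hi, x/W/h/Mid, x/W/k/Hi, x/W/k/Mid, x/W/g/Hi, x/W/g/Mid} → row (5,3) (5,3) (5,3) (5,3)
{y/S/h/Hi, y/S/h/Mid, y/S/k/Hi, y/S/k/Mid, y/S/g/Hi, y/S/g/Mid} → row (7,3) (7,3) (3,7) (3,7)
{y/W/h/Hi} → row (7,3) (7,3) (6,3) (6,2)
{y/W/h/Mid} → row (7,3) (7,3) (6,3) (3,1)
{y/W/k/Hi} → row (7,3) (7,3) (2,3) (6,2)
{y/W/k/Mid} → row (7,3) (7,3) (2,3) (3,1)
{y/W/g/Hi} → row (7,3) (7,3) (6,5) (6,2)
{y/W/g/Mid} → row (7,3) (7,3) (6,5) (3,1)
That's 8 distinct rows out of 24 strategies.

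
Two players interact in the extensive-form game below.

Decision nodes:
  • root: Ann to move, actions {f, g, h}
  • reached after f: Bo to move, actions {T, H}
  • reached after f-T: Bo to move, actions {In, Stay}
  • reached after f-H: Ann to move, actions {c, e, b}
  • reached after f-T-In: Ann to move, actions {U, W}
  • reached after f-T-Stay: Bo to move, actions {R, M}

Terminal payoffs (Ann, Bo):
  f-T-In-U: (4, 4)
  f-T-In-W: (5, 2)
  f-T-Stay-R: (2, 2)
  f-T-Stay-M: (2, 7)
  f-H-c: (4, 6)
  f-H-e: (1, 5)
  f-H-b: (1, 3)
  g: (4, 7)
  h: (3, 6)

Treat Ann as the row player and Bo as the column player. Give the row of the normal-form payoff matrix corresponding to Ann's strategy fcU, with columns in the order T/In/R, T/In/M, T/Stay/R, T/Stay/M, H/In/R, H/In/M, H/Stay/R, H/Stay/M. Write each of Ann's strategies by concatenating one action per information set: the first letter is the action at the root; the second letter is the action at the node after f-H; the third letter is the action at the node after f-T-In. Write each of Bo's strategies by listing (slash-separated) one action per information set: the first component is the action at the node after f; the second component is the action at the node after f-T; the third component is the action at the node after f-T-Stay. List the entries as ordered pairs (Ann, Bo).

(4,4) (4,4) (2,2) (2,7) (4,6) (4,6) (4,6) (4,6)

vs T/In/R: Ann plays f → Bo plays T at [f] → Bo plays In at [f-T] → Ann plays U at [f-T-In] → (4, 4)
vs T/In/M: Ann plays f → Bo plays T at [f] → Bo plays In at [f-T] → Ann plays U at [f-T-In] → (4, 4)
vs T/Stay/R: Ann plays f → Bo plays T at [f] → Bo plays Stay at [f-T] → Bo plays R at [f-T-Stay] → (2, 2)
vs T/Stay/M: Ann plays f → Bo plays T at [f] → Bo plays Stay at [f-T] → Bo plays M at [f-T-Stay] → (2, 7)
vs H/In/R: Ann plays f → Bo plays H at [f] → Ann plays c at [f-H] → (4, 6)
vs H/In/M: Ann plays f → Bo plays H at [f] → Ann plays c at [f-H] → (4, 6)
vs H/Stay/R: Ann plays f → Bo plays H at [f] → Ann plays c at [f-H] → (4, 6)
vs H/Stay/M: Ann plays f → Bo plays H at [f] → Ann plays c at [f-H] → (4, 6)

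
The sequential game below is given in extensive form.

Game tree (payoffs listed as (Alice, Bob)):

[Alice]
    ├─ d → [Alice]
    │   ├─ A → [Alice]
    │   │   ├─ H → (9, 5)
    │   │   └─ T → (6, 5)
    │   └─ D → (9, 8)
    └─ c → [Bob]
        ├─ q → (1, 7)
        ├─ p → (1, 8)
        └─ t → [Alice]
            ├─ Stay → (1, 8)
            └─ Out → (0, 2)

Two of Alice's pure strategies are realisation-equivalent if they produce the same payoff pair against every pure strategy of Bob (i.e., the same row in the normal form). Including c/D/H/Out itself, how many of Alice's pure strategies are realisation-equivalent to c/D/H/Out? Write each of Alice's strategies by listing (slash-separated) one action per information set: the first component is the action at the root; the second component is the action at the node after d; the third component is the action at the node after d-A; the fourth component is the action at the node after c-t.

4

Row for c/D/H/Out (columns q, p, t): (1,7) (1,8) (0,2).
Under c/D/H/Out, Alice's choice at the node after d and at the node after d-A can never be reached regardless of what Bob does, so varying those choices leaves every outcome unchanged.
Holding the reachable choices fixed and varying the unreachable ones freely already gives 2 × 2 = 4 equivalent strategies.
No other strategy reproduces this row, so those 4 are the full class: c/A/H/Out, c/A/T/Out, c/D/H/Out, c/D/T/Out.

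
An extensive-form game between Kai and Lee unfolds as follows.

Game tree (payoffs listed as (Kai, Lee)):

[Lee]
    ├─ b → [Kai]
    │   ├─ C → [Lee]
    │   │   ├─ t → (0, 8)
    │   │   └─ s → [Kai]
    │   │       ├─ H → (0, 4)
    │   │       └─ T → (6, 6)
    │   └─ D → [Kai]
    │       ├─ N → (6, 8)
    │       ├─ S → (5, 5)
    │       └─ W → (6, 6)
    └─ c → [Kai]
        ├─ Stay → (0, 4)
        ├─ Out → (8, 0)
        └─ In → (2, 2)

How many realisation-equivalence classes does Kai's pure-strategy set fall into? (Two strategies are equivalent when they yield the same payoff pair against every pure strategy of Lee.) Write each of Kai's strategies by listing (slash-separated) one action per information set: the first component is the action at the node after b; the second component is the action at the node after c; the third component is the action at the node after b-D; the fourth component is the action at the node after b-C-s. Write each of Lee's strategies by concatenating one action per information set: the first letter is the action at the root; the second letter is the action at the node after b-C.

15

Kai has 36 pure strategies: C/Stay/N/H, C/Stay/N/T, C/Stay/S/H, C/Stay/S/T, C/Stay/W/H, C/Stay/W/T, C/Out/N/H, C/Out/N/T, C/Out/S/H, C/Out/S/T, C/Out/W/H, C/Out/W/T, C/In/N/H, C/In/N/T, C/In/S/H, C/In/S/T, C/In/W/H, C/In/W/T, D/Stay/N/H, D/Stay/N/T, D/Stay/S/H, D/Stay/S/T, D/Stay/W/H, D/Stay/W/T, D/Out/N/H, D/Out/N/T, D/Out/S/H, D/Out/S/T, D/Out/W/H, D/Out/W/T, D/In/N/H, D/In/N/T, D/In/S/H, D/In/S/T, D/In/W/H, D/In/W/T. Columns: bt, bs, ct, cs.
{C/Stay/N/H, C/Stay/S/H, C/Stay/W/H} → row (0,8) (0,4) (0,4) (0,4)
{C/Stay/N/T, C/Stay/S/T, C/Stay/W/T} → row (0,8) (6,6) (0,4) (0,4)
{C/Out/N/H, C/Out/S/H, C/Out/W/H} → row (0,8) (0,4) (8,0) (8,0)
{C/Out/N/T, C/Out/S/T, C/Out/W/T} → row (0,8) (6,6) (8,0) (8,0)
{C/In/N/H, C/In/S/H, C/In/W/H} → row (0,8) (0,4) (2,2) (2,2)
{C/In/N/T, C/In/S/T, C/In/W/T} → row (0,8) (6,6) (2,2) (2,2)
{D/Stay/N/H, D/Stay/N/T} → row (6,8) (6,8) (0,4) (0,4)
{D/Stay/S/H, D/Stay/S/T} → row (5,5) (5,5) (0,4) (0,4)
{D/Stay/W/H, D/Stay/W/T} → row (6,6) (6,6) (0,4) (0,4)
{D/Out/N/H, D/Out/N/T} → row (6,8) (6,8) (8,0) (8,0)
{D/Out/S/H, D/Out/S/T} → row (5,5) (5,5) (8,0) (8,0)
{D/Out/W/H, D/Out/W/T} → row (6,6) (6,6) (8,0) (8,0)
{D/In/N/H, D/In/N/T} → row (6,8) (6,8) (2,2) (2,2)
{D/In/S/H, D/In/S/T} → row (5,5) (5,5) (2,2) (2,2)
{D/In/W/H, D/In/W/T} → row (6,6) (6,6) (2,2) (2,2)
That's 15 distinct rows out of 36 strategies.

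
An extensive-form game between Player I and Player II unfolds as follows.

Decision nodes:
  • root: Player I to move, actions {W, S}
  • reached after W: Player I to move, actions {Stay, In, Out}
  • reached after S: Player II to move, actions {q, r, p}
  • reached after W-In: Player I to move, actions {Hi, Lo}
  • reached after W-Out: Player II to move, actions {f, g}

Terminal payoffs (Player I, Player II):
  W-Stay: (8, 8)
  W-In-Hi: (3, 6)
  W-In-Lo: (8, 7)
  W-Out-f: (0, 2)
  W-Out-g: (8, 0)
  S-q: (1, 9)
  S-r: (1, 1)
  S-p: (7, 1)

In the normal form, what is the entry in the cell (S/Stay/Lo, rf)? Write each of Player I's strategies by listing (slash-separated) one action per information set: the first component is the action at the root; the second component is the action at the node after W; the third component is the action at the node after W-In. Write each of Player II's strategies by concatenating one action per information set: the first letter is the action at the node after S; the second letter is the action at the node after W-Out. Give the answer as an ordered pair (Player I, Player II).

(1, 1)

Trace the play path from the root:
  Player I plays S
  Player II plays r at [S]
→ terminal payoff (1, 1).
(Player I's choice at the node after W is never reached on this path, so it doesn't affect the outcome.)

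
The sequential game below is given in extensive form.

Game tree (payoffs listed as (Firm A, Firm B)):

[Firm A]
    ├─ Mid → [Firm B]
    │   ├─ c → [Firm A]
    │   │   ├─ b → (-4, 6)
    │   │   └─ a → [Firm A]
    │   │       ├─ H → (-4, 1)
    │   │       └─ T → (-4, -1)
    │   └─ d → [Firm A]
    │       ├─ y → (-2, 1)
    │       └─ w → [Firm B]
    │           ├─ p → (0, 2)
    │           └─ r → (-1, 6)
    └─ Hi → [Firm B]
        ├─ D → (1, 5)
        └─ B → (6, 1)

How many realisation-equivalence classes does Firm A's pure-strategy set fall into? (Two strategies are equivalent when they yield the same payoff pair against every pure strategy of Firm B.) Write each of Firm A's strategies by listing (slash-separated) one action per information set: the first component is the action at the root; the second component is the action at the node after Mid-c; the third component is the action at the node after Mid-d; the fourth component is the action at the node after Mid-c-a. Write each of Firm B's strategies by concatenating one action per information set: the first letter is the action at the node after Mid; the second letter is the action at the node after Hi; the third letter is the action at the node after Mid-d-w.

7

Firm A has 16 pure strategies: Mid/b/y/H, Mid/b/y/T, Mid/b/w/H, Mid/b/w/T, Mid/a/y/H, Mid/a/y/T, Mid/a/w/H, Mid/a/w/T, Hi/b/y/H, Hi/b/y/T, Hi/b/w/H, Hi/b/w/T, Hi/a/y/H, Hi/a/y/T, Hi/a/w/H, Hi/a/w/T. Columns: cDp, cDr, cBp, cBr, dDp, dDr, dBp, dBr.
{Mid/b/y/H, Mid/b/y/T} → row (-4,6) (-4,6) (-4,6) (-4,6) (-2,1) (-2,1) (-2,1) (-2,1)
{Mid/b/w/H, Mid/b/w/T} → row (-4,6) (-4,6) (-4,6) (-4,6) (0,2) (-1,6) (0,2) (-1,6)
{Mid/a/y/H} → row (-4,1) (-4,1) (-4,1) (-4,1) (-2,1) (-2,1) (-2,1) (-2,1)
{Mid/a/y/T} → row (-4,-1) (-4,-1) (-4,-1) (-4,-1) (-2,1) (-2,1) (-2,1) (-2,1)
{Mid/a/w/H} → row (-4,1) (-4,1) (-4,1) (-4,1) (0,2) (-1,6) (0,2) (-1,6)
{Mid/a/w/T} → row (-4,-1) (-4,-1) (-4,-1) (-4,-1) (0,2) (-1,6) (0,2) (-1,6)
{Hi/b/y/H, Hi/b/y/T, Hi/b/w/H, Hi/b/w/T, Hi/a/y/H, Hi/a/y/T, Hi/a/w/H, Hi/a/w/T} → row (1,5) (1,5) (6,1) (6,1) (1,5) (1,5) (6,1) (6,1)
That's 7 distinct rows out of 16 strategies.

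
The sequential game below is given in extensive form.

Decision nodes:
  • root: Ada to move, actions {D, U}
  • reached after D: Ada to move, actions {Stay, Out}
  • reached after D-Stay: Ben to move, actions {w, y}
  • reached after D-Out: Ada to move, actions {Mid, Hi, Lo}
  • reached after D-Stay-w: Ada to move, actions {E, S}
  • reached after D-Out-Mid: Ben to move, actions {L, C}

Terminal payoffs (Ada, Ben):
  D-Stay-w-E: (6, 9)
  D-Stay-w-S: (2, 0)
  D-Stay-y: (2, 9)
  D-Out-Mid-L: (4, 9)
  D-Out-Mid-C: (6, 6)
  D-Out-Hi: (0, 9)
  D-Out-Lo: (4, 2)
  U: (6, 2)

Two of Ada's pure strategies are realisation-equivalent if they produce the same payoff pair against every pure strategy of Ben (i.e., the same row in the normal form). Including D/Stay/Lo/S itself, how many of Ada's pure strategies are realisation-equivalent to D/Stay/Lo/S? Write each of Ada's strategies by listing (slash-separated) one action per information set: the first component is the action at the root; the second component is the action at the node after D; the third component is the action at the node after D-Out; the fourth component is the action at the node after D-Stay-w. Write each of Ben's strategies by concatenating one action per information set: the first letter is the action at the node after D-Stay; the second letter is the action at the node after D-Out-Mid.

3

Row for D/Stay/Lo/S (columns wL, wC, yL, yC): (2,0) (2,0) (2,9) (2,9).
Under D/Stay/Lo/S, Ada's choice at the node after D-Out can never be reached regardless of what Ben does, so varying those choices leaves every outcome unchanged.
Holding the reachable choices fixed and varying the unreachable one freely already gives 3 equivalent strategies.
No other strategy reproduces this row, so those 3 are the full class: D/Stay/Mid/S, D/Stay/Hi/S, D/Stay/Lo/S.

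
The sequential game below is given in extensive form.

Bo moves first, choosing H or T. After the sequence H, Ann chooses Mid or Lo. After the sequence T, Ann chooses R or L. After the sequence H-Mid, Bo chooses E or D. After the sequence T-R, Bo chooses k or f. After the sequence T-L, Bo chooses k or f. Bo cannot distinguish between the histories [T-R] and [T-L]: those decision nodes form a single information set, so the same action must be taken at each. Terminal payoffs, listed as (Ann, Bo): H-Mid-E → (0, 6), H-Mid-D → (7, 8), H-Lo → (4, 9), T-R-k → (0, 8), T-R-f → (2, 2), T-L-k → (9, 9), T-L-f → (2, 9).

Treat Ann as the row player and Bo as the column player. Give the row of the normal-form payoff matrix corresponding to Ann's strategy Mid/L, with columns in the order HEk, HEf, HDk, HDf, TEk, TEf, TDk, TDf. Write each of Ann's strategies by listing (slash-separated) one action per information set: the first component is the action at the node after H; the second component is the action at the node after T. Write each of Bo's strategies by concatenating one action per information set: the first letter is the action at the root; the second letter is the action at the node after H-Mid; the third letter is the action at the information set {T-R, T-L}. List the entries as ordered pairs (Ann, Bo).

(0,6) (0,6) (7,8) (7,8) (9,9) (2,9) (9,9) (2,9)

vs HEk: Bo plays H → Ann plays Mid at [H] → Bo plays E at [H-Mid] → (0, 6)
vs HEf: Bo plays H → Ann plays Mid at [H] → Bo plays E at [H-Mid] → (0, 6)
vs HDk: Bo plays H → Ann plays Mid at [H] → Bo plays D at [H-Mid] → (7, 8)
vs HDf: Bo plays H → Ann plays Mid at [H] → Bo plays D at [H-Mid] → (7, 8)
vs TEk: Bo plays T → Ann plays L at [T] → Bo plays k at [T-L] → (9, 9)
vs TEf: Bo plays T → Ann plays L at [T] → Bo plays f at [T-L] → (2, 9)
vs TDk: Bo plays T → Ann plays L at [T] → Bo plays k at [T-L] → (9, 9)
vs TDf: Bo plays T → Ann plays L at [T] → Bo plays f at [T-L] → (2, 9)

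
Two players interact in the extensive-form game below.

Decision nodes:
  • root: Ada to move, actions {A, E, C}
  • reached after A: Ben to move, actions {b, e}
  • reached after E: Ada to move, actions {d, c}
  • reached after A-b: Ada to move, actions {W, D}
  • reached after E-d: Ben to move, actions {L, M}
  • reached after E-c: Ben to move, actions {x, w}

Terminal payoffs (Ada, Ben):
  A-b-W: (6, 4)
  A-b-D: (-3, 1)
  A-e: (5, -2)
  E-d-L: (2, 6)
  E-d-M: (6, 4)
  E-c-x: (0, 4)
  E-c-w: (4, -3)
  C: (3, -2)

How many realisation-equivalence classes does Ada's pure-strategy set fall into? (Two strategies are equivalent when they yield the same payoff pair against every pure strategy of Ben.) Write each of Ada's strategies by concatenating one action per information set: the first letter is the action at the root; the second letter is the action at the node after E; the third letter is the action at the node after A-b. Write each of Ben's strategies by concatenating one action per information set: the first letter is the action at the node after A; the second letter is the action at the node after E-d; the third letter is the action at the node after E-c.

5

Ada has 12 pure strategies: AdW, AdD, AcW, AcD, EdW, EdD, EcW, EcD, CdW, CdD, CcW, CcD. Columns: bLx, bLw, bMx, bMw, eLx, eLw, eMx, eMw.
{AdW, AcW} → row (6,4) (6,4) (6,4) (6,4) (5,-2) (5,-2) (5,-2) (5,-2)
{AdD, AcD} → row (-3,1) (-3,1) (-3,1) (-3,1) (5,-2) (5,-2) (5,-2) (5,-2)
{EdW, EdD} → row (2,6) (2,6) (6,4) (6,4) (2,6) (2,6) (6,4) (6,4)
{EcW, EcD} → row (0,4) (4,-3) (0,4) (4,-3) (0,4) (4,-3) (0,4) (4,-3)
{CdW, CdD, CcW, CcD} → row (3,-2) (3,-2) (3,-2) (3,-2) (3,-2) (3,-2) (3,-2) (3,-2)
That's 5 distinct rows out of 12 strategies.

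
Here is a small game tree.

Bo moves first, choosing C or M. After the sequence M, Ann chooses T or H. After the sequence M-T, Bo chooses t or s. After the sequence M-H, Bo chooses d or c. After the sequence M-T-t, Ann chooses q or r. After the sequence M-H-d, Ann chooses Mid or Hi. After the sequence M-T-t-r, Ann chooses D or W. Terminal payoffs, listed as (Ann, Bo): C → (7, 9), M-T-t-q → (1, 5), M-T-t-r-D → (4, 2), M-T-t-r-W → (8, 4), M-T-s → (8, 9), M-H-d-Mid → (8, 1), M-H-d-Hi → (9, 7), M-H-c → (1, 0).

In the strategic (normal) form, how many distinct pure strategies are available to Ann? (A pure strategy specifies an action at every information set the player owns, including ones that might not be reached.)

16

Ann owns the node after M with actions {T, H} — two choices.
Ann owns the node after M-T-t with actions {q, r} — two choices.
Ann owns the node after M-H-d with actions {Mid, Hi} — two choices.
Ann owns the node after M-T-t-r with actions {D, W} — two choices.
A pure strategy fixes one action at each information set independently, so the count is the product 2 × 2 × 2 × 2 = 16.
(For reference, Bo has 8 pure strategies, giving a 16×8 normal-form matrix.)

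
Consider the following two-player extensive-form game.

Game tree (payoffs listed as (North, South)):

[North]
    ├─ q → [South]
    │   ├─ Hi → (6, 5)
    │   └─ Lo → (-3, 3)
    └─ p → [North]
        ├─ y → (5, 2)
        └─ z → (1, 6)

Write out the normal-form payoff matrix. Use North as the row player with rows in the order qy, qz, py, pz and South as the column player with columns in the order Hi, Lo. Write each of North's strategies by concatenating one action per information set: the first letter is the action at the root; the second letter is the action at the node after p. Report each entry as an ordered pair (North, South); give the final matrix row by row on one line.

qy: (6,5) (-3,3) | qz: (6,5) (-3,3) | py: (5,2) (5,2) | pz: (1,6) (1,6)

           Hi       Lo
  qy    (6,5)   (-3,3)
  qz    (6,5)   (-3,3)
  py    (5,2)    (5,2)
  pz    (1,6)    (1,6)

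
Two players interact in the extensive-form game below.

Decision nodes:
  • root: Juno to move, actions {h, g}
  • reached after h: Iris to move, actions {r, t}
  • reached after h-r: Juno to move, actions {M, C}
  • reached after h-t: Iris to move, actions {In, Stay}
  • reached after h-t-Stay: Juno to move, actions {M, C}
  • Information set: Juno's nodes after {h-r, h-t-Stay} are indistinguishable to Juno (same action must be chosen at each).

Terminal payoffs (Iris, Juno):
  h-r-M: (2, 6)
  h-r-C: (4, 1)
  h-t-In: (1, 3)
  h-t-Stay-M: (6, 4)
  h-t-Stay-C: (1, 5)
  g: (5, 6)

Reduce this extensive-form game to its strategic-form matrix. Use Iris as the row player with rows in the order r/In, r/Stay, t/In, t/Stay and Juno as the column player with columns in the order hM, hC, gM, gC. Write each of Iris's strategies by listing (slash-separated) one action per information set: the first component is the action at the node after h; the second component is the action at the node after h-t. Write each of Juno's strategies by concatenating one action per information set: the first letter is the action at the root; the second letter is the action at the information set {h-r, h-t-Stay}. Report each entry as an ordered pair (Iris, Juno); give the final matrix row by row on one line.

Row r/In: hM→(2,6), hC→(4,1), gM→(5,6), gC→(5,6)
Row r/Stay: hM→(2,6), hC→(4,1), gM→(5,6), gC→(5,6)
Row t/In: hM→(1,3), hC→(1,3), gM→(5,6), gC→(5,6)
Row t/Stay: hM→(6,4), hC→(1,5), gM→(5,6), gC→(5,6)

r/In: (2,6) (4,1) (5,6) (5,6) | r/Stay: (2,6) (4,1) (5,6) (5,6) | t/In: (1,3) (1,3) (5,6) (5,6) | t/Stay: (6,4) (1,5) (5,6) (5,6)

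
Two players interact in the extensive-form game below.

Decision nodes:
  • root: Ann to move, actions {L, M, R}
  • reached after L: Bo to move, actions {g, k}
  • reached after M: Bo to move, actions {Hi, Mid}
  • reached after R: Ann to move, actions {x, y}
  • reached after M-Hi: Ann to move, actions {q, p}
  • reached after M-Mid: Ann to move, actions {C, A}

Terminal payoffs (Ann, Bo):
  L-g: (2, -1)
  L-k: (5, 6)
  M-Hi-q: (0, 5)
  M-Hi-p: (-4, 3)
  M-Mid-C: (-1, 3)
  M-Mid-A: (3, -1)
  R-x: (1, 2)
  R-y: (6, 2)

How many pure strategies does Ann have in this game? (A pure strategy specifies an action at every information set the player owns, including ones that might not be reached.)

Ann owns the root with actions {L, M, R} — three choices.
Ann owns the node after R with actions {x, y} — two choices.
Ann owns the node after M-Hi with actions {q, p} — two choices.
Ann owns the node after M-Mid with actions {C, A} — two choices.
A pure strategy fixes one action at each information set independently, so the count is the product 3 × 2 × 2 × 2 = 24.
(For reference, Bo has 4 pure strategies, giving a 24×4 normal-form matrix.)

24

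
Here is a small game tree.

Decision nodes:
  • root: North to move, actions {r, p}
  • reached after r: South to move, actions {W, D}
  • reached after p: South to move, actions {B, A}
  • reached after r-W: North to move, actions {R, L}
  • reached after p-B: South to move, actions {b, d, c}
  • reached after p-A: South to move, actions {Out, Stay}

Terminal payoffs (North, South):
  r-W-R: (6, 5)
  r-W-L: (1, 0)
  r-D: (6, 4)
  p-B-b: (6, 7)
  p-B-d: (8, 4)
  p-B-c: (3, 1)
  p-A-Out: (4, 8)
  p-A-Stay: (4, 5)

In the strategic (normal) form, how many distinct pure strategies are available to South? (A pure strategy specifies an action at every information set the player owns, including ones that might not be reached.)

South owns the node after r with actions {W, D} — two choices.
South owns the node after p with actions {B, A} — two choices.
South owns the node after p-B with actions {b, d, c} — three choices.
South owns the node after p-A with actions {Out, Stay} — two choices.
A pure strategy fixes one action at each information set independently, so the count is the product 2 × 2 × 3 × 2 = 24.

24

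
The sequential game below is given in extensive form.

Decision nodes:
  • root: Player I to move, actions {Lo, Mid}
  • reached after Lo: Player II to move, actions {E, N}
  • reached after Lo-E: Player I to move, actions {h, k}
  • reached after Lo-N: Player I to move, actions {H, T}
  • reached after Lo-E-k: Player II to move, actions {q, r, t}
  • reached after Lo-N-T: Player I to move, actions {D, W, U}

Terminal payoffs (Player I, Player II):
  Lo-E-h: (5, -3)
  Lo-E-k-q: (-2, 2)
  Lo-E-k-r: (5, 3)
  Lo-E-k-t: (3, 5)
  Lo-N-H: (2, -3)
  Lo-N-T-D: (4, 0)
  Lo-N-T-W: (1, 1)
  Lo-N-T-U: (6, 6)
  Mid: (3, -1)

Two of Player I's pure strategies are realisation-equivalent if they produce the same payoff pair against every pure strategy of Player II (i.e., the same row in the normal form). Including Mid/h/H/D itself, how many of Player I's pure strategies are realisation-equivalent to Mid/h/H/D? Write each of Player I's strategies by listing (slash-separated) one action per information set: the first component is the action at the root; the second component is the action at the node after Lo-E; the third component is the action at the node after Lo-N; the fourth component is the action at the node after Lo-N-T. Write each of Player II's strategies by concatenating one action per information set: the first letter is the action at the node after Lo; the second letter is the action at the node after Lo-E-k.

Row for Mid/h/H/D (columns Eq, Er, Et, Nq, Nr, Nt): (3,-1) (3,-1) (3,-1) (3,-1) (3,-1) (3,-1).
Under Mid/h/H/D, Player I's choice at the node after Lo-E and at the node after Lo-N and at the node after Lo-N-T can never be reached regardless of what Player II does, so varying those choices leaves every outcome unchanged.
Holding the reachable choices fixed and varying the unreachable ones freely already gives 2 × 2 × 3 = 12 equivalent strategies.
No other strategy reproduces this row, so those 12 are the full class: Mid/h/H/D, Mid/h/H/W, Mid/h/H/U, Mid/h/T/D, Mid/h/T/W, Mid/h/T/U, Mid/k/H/D, Mid/k/H/W, Mid/k/H/U, Mid/k/T/D, Mid/k/T/W, Mid/k/T/U.

12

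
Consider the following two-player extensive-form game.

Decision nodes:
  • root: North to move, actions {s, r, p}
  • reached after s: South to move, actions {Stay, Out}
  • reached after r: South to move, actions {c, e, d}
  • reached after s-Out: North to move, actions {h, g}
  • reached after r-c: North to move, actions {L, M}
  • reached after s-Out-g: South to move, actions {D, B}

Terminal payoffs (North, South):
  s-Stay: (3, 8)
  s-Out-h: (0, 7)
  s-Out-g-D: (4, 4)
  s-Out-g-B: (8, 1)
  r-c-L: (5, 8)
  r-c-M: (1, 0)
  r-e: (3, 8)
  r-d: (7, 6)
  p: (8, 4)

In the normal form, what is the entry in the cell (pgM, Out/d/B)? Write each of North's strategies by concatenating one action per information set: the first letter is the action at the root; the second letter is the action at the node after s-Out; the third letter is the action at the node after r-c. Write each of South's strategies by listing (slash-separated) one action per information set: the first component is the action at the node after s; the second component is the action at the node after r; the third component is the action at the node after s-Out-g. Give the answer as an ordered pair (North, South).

(8, 4)

Trace the play path from the root:
  North plays p
→ terminal payoff (8, 4).
(North's choice at the node after s-Out is never reached on this path, so it doesn't affect the outcome.)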